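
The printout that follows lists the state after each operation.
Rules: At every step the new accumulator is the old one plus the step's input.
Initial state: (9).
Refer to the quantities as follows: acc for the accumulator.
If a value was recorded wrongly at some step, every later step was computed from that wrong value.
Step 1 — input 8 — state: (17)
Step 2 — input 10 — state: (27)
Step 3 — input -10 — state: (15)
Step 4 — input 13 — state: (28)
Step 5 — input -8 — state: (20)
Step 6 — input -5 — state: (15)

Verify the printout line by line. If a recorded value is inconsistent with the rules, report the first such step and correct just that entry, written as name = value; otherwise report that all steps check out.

step 3, acc = 17

Recomputing the run from the initial state:
step 1: acc = 17
step 2: acc = 27
step 3: acc = 17
step 4: acc = 30
step 5: acc = 22
step 6: acc = 17
The first disagreement with the printout is at step 3, where the value should be acc = 17.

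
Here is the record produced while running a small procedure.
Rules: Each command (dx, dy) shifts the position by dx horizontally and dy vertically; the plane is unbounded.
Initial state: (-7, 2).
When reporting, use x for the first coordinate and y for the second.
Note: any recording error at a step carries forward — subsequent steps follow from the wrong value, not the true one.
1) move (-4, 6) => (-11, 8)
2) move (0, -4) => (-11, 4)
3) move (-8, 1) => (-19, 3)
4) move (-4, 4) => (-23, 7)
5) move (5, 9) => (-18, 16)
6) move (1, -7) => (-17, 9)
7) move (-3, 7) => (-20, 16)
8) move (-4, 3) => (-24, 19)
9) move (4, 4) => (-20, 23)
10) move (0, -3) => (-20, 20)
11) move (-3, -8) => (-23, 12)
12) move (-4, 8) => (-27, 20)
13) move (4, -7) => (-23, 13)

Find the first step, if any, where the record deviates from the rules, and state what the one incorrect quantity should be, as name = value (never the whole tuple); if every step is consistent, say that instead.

step 3, y = 5

step 1: x = -7 + (-4) = -11, y = 2 + (6) = 8 -> in agreement
step 2: x = -11 + (0) = -11, y = 8 + (-4) = 4 -> exactly as logged
step 3: x = -11 + (-8) = -19, y = 4 + (1) = 5 -> the recorded entry deviates here
First incorrect step: 3; the correct value is y = 5.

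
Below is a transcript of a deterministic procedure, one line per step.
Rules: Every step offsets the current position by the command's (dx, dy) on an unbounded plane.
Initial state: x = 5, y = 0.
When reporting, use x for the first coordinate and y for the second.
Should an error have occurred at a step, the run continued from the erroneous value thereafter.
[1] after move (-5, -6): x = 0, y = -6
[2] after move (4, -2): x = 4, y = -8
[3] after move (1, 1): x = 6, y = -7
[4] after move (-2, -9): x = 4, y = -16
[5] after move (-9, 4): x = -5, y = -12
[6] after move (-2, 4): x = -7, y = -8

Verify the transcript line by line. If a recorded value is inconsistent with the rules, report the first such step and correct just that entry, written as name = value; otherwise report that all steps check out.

Recomputing the run from the initial state:
step 1: x = 0, y = -6
step 2: x = 4, y = -8
step 3: x = 5, y = -7
step 4: x = 3, y = -16
step 5: x = -6, y = -12
step 6: x = -8, y = -8
The first disagreement with the transcript is at step 3, where the value should be x = 5.

step 3, x = 5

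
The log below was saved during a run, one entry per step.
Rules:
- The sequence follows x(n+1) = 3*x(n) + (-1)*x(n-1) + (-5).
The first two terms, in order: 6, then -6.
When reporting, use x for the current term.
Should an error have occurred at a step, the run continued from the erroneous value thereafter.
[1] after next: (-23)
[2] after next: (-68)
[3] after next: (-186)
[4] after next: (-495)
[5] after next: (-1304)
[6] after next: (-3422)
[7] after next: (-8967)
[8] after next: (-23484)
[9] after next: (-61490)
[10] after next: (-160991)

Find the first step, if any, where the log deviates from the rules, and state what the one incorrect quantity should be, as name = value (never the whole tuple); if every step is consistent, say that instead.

step 1, x = -29

Recomputing the run from the initial state:
step 1: x = -29
step 2: x = -86
step 3: x = -234
step 4: x = -621
step 5: x = -1634
step 6: x = -4286
step 7: x = -11229
step 8: x = -29406
step 9: x = -76994
step 10: x = -201581
The first disagreement with the log is at step 1, where the value should be x = -29.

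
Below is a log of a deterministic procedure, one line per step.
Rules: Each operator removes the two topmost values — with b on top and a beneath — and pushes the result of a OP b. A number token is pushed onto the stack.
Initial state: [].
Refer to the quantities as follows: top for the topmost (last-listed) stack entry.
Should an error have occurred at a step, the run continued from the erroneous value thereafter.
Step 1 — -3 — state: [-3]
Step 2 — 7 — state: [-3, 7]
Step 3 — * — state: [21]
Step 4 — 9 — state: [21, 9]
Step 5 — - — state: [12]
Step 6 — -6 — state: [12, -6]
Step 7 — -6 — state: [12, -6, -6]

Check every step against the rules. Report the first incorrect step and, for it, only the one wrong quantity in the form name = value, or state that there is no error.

step 3, top = -21

1. push -3: top = -3 (matches)
2. push 7: top = 7 (exactly as logged)
3. -3 * 7 = -21 (the recorded entry deviates here)
The audit stops at step 3: the recorded entry is wrong and should be top = -21.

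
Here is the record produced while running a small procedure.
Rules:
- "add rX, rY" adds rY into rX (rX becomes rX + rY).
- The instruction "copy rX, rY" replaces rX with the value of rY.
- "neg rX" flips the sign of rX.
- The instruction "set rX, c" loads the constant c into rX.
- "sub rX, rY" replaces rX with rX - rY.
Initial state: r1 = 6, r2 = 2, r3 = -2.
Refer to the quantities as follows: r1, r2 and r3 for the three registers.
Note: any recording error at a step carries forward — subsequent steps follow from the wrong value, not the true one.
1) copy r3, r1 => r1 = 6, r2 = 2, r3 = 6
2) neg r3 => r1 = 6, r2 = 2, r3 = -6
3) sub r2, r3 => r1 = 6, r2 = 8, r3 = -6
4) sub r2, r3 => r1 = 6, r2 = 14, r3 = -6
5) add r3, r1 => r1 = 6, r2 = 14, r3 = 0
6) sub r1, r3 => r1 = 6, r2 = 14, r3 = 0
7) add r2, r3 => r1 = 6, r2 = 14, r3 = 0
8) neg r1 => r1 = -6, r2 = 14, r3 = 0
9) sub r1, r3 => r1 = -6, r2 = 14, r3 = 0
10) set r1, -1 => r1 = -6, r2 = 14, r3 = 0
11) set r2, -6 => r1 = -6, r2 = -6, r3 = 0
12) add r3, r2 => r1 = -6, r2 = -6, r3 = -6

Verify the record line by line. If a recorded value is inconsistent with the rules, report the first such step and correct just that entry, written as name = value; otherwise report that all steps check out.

step 1: r3 = 6 -> agrees with the record
step 2: r3 = -(6) = -6 -> consistent with the record
step 3: r2 = 2 - -6 = 8 -> confirmed correct
step 4: r2 = 8 - -6 = 14 -> no discrepancy
step 5: r3 = -6 + 6 = 0 -> consistent with the record
step 6: r1 = 6 - 0 = 6 -> confirmed correct
step 7: r2 = 14 + 0 = 14 -> verified
step 8: r1 = -(6) = -6 -> consistent with the record
step 9: r1 = -6 - 0 = -6 -> matches
step 10: r1 = -1 -> the entry is off here
Conclusion: step 10 carries the first error; the entry should be r1 = -1.

step 10, r1 = -1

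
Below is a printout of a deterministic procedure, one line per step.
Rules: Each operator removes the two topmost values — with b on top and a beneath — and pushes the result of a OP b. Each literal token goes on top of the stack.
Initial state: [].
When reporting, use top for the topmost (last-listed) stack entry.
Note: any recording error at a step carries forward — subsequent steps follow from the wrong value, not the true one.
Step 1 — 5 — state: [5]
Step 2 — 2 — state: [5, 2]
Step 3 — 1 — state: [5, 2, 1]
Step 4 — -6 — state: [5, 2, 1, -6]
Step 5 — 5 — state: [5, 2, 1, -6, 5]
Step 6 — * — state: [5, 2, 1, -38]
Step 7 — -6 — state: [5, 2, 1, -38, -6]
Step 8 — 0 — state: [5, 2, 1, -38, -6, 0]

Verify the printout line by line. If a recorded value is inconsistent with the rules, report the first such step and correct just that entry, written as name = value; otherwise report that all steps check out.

Step 1: push 5: top = 5 — in agreement.
Step 2: push 2: top = 2 — in agreement.
Step 3: push 1: top = 1 — no discrepancy.
Step 4: push -6: top = -6 — no discrepancy.
Step 5: push 5: top = 5 — verified.
Step 6: -6 * 5 = -30 — first mismatch against the printout.
So the first discrepancy is step 6, where the right value is top = -30.

step 6, top = -30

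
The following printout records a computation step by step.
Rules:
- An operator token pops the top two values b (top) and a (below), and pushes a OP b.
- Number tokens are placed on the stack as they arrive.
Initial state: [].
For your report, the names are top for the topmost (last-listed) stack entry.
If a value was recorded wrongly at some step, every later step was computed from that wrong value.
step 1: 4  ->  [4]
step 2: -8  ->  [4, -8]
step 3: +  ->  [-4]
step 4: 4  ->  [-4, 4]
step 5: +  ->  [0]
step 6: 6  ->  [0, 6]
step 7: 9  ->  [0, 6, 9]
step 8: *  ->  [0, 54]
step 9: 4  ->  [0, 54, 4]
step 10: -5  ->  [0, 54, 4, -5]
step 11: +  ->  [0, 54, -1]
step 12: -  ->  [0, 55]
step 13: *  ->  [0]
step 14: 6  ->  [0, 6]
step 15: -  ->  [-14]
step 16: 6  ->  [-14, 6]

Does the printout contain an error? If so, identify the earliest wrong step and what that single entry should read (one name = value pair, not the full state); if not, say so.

Recomputing the run from the initial state:
step 1: [4]
step 2: [4, -8]
step 3: [-4]
step 4: [-4, 4]
step 5: [0]
step 6: [0, 6]
step 7: [0, 6, 9]
step 8: [0, 54]
step 9: [0, 54, 4]
step 10: [0, 54, 4, -5]
step 11: [0, 54, -1]
step 12: [0, 55]
step 13: [0]
step 14: [0, 6]
step 15: [-6]
step 16: [-6, 6]
The first disagreement with the printout is at step 15, where the value should be top = -6.

step 15, top = -6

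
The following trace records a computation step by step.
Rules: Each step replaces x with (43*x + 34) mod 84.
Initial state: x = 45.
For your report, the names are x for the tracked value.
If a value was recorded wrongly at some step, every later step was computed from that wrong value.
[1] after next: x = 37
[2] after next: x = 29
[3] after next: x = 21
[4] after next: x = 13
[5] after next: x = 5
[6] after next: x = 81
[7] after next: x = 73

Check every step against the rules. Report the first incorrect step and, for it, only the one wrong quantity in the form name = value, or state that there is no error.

Step 1: x = (43*45 + 34) mod 84 = 37 — consistent with the trace.
Step 2: x = (43*37 + 34) mod 84 = 29 — no discrepancy.
Step 3: x = (43*29 + 34) mod 84 = 21 — consistent with the trace.
Step 4: x = (43*21 + 34) mod 84 = 13 — agrees with the trace.
Step 5: x = (43*13 + 34) mod 84 = 5 — matches.
Step 6: x = (43*5 + 34) mod 84 = 81 — exactly as logged.
Step 7: x = (43*81 + 34) mod 84 = 73 — agrees with the trace.
The whole run recomputes cleanly — no discrepancies.

no error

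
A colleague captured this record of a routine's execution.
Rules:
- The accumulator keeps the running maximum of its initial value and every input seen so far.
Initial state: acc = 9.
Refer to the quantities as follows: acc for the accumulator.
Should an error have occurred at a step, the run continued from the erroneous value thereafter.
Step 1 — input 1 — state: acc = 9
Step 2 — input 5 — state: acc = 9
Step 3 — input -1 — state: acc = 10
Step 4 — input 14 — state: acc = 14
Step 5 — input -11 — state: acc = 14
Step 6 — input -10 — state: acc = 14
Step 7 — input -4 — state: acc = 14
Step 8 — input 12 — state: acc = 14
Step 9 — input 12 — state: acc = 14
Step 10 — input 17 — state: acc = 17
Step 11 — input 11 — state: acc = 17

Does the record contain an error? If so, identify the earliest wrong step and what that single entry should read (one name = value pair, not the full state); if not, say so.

step 3, acc = 9

1. acc = max(9, 1) = 9 (agrees with the record)
2. acc = max(9, 5) = 9 (exactly as logged)
3. acc = max(9, -1) = 9 (this is not what the record shows)
Step 3 is the first one off; corrected, acc = 9.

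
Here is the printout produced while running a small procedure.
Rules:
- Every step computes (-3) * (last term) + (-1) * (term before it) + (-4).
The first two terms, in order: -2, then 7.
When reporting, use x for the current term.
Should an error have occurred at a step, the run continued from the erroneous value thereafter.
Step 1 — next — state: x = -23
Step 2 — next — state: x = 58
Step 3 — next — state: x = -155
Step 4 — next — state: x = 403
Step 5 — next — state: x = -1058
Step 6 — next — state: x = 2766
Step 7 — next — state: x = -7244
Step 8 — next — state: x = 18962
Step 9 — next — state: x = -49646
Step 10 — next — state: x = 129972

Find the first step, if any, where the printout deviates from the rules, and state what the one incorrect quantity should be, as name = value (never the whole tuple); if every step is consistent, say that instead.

step 6, x = 2767

step 1: x = -3*(7) + (-1)*(-2) + (-4) = -23 -> consistent with the printout
step 2: x = -3*(-23) + (-1)*(7) + (-4) = 58 -> verified
step 3: x = -3*(58) + (-1)*(-23) + (-4) = -155 -> confirmed correct
step 4: x = -3*(-155) + (-1)*(58) + (-4) = 403 -> agrees with the printout
step 5: x = -3*(403) + (-1)*(-155) + (-4) = -1058 -> verified
step 6: x = -3*(-1058) + (-1)*(403) + (-4) = 2767 -> the recorded entry deviates here
The earliest wrong entry is at step 6: it should read x = 2767.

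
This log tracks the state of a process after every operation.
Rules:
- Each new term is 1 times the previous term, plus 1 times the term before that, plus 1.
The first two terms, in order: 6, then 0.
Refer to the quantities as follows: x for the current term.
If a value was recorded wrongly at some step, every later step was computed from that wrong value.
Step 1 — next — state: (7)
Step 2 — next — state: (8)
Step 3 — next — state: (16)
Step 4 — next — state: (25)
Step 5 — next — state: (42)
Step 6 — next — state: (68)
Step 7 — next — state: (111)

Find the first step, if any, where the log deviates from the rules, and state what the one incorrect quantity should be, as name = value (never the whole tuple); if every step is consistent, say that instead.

Recomputing the run from the initial state:
step 1: x = 7
step 2: x = 8
step 3: x = 16
step 4: x = 25
step 5: x = 42
step 6: x = 68
step 7: x = 111
This matches the log at every step.

no error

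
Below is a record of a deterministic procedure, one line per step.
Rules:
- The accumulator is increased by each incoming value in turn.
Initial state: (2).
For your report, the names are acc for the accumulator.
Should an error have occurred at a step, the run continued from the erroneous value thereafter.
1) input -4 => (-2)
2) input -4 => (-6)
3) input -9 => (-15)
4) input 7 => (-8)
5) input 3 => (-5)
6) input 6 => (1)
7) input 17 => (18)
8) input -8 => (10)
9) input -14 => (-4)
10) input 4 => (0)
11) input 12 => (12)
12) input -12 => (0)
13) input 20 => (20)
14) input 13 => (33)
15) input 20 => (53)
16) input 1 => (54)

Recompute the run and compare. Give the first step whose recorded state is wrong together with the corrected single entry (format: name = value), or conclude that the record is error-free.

step 1: acc = 2 + -4 = -2 -> verified
step 2: acc = -2 + -4 = -6 -> matches
step 3: acc = -6 + -9 = -15 -> exactly as logged
step 4: acc = -15 + 7 = -8 -> verified
step 5: acc = -8 + 3 = -5 -> no discrepancy
step 6: acc = -5 + 6 = 1 -> consistent with the record
step 7: acc = 1 + 17 = 18 -> checks out
step 8: acc = 18 + -8 = 10 -> in agreement
step 9: acc = 10 + -14 = -4 -> same as recorded
step 10: acc = -4 + 4 = 0 -> matches
step 11: acc = 0 + 12 = 12 -> checks out
step 12: acc = 12 + -12 = 0 -> exactly as logged
step 13: acc = 0 + 20 = 20 -> in agreement
step 14: acc = 20 + 13 = 33 -> matches
step 15: acc = 33 + 20 = 53 -> matches
step 16: acc = 53 + 1 = 54 -> confirmed correct
All steps check out; nothing to correct.

no error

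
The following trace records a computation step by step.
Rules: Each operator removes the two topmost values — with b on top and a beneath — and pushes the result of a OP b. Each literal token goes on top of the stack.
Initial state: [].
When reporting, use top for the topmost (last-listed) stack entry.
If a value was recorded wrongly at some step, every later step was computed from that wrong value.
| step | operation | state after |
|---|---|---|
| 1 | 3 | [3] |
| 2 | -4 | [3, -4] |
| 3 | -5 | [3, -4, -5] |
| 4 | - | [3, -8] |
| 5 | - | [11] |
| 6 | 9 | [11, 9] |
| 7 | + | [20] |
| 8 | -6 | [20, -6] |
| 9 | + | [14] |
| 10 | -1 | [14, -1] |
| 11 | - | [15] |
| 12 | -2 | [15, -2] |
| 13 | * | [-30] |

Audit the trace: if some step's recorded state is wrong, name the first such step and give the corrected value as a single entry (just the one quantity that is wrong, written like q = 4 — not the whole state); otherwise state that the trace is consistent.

step 4, top = 1

Recomputing the run from the initial state:
step 1: [3]
step 2: [3, -4]
step 3: [3, -4, -5]
step 4: [3, 1]
step 5: [2]
step 6: [2, 9]
step 7: [11]
step 8: [11, -6]
step 9: [5]
step 10: [5, -1]
step 11: [6]
step 12: [6, -2]
step 13: [-12]
The first disagreement with the trace is at step 4, where the value should be top = 1.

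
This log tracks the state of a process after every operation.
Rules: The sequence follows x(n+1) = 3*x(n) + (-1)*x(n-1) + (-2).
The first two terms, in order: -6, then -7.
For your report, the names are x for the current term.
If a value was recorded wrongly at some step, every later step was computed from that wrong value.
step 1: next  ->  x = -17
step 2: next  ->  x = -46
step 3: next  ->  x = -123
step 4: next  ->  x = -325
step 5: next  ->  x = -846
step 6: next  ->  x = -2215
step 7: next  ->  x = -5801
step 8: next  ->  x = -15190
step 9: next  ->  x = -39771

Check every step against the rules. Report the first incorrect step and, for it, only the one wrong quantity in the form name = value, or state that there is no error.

Recomputing the run from the initial state:
step 1: x = -17
step 2: x = -46
step 3: x = -123
step 4: x = -325
step 5: x = -854
step 6: x = -2239
step 7: x = -5865
step 8: x = -15358
step 9: x = -40211
The first disagreement with the log is at step 5, where the value should be x = -854.

step 5, x = -854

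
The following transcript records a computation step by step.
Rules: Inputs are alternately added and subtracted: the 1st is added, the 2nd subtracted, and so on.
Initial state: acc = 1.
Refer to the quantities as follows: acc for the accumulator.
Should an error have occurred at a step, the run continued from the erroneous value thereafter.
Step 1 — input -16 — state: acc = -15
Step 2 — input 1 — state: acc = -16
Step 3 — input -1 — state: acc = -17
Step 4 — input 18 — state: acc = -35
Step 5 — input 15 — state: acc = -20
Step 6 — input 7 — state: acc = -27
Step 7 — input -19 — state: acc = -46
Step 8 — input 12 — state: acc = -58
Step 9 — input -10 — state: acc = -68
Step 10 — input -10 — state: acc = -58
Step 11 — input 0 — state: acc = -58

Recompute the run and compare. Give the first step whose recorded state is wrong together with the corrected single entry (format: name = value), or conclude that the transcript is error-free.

no error

1. acc = 1 + -16 = -15 (in agreement)
2. acc = -15 - 1 = -16 (matches)
3. acc = -16 + -1 = -17 (in agreement)
4. acc = -17 - 18 = -35 (matches)
5. acc = -35 + 15 = -20 (checks out)
6. acc = -20 - 7 = -27 (agrees with the transcript)
7. acc = -27 + -19 = -46 (exactly as logged)
8. acc = -46 - 12 = -58 (same as recorded)
9. acc = -58 + -10 = -68 (in agreement)
10. acc = -68 - -10 = -58 (checks out)
11. acc = -58 + 0 = -58 (no discrepancy)
Each recorded entry agrees with the recomputation.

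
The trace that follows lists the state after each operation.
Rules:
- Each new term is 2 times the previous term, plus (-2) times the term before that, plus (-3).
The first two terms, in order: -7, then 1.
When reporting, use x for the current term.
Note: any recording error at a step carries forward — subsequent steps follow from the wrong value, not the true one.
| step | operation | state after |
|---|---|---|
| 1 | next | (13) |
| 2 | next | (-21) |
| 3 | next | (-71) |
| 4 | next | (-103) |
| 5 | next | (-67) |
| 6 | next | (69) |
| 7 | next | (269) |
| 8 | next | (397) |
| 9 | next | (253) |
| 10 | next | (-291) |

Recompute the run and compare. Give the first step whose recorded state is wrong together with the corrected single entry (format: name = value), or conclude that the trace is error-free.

step 2, x = 21

1. x = 2*(1) + (-2)*(-7) + (-3) = 13 (in agreement)
2. x = 2*(13) + (-2)*(1) + (-3) = 21 (this is not what the trace shows)
The audit stops at step 2: the recorded entry is wrong and should be x = 21.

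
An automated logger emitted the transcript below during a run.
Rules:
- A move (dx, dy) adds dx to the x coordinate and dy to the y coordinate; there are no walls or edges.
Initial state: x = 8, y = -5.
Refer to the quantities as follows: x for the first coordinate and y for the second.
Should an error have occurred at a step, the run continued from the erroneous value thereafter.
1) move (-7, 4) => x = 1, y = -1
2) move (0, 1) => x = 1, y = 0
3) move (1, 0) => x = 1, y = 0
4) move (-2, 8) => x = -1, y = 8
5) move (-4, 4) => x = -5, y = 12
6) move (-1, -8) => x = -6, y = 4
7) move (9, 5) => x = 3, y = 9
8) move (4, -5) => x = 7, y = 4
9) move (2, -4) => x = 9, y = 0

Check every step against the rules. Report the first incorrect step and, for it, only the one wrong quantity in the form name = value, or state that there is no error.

step 3, x = 2

1. x = 8 + (-7) = 1, y = -5 + (4) = -1 (agrees with the transcript)
2. x = 1 + (0) = 1, y = -1 + (1) = 0 (no discrepancy)
3. x = 1 + (1) = 2, y = 0 + (0) = 0 (the transcript disagrees here)
So the first discrepancy is step 3, where the right value is x = 2.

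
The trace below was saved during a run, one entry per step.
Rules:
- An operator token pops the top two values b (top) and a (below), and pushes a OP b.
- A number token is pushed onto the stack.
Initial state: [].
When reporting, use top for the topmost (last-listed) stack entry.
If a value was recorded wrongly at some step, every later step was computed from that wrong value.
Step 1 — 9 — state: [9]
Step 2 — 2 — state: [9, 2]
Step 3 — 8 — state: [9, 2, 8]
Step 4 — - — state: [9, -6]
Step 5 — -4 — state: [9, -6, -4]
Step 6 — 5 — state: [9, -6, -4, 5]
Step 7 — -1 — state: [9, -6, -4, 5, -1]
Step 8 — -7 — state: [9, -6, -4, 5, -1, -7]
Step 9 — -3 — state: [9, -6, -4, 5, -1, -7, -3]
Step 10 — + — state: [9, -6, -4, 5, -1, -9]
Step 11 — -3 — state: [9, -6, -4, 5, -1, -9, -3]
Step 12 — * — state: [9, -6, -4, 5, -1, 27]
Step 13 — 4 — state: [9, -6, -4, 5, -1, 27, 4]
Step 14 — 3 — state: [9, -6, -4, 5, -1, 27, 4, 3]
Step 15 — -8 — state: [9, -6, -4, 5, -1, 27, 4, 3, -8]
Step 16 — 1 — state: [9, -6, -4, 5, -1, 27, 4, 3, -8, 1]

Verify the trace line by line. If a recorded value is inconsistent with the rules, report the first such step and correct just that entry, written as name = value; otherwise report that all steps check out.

step 10, top = -10

Recomputing the run from the initial state:
step 1: [9]
step 2: [9, 2]
step 3: [9, 2, 8]
step 4: [9, -6]
step 5: [9, -6, -4]
step 6: [9, -6, -4, 5]
step 7: [9, -6, -4, 5, -1]
step 8: [9, -6, -4, 5, -1, -7]
step 9: [9, -6, -4, 5, -1, -7, -3]
step 10: [9, -6, -4, 5, -1, -10]
step 11: [9, -6, -4, 5, -1, -10, -3]
step 12: [9, -6, -4, 5, -1, 30]
step 13: [9, -6, -4, 5, -1, 30, 4]
step 14: [9, -6, -4, 5, -1, 30, 4, 3]
step 15: [9, -6, -4, 5, -1, 30, 4, 3, -8]
step 16: [9, -6, -4, 5, -1, 30, 4, 3, -8, 1]
The first disagreement with the trace is at step 10, where the value should be top = -10.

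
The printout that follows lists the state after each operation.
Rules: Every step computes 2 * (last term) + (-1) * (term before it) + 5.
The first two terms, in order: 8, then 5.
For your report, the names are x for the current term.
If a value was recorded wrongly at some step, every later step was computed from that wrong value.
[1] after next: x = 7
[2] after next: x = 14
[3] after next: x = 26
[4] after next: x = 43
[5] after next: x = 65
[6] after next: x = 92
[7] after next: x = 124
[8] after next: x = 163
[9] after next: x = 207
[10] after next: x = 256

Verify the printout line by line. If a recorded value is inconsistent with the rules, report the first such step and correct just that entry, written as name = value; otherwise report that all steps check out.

step 8, x = 161

step 1: x = 2*(5) + (-1)*(8) + (5) = 7 -> in agreement
step 2: x = 2*(7) + (-1)*(5) + (5) = 14 -> in agreement
step 3: x = 2*(14) + (-1)*(7) + (5) = 26 -> verified
step 4: x = 2*(26) + (-1)*(14) + (5) = 43 -> same as recorded
step 5: x = 2*(43) + (-1)*(26) + (5) = 65 -> exactly as logged
step 6: x = 2*(65) + (-1)*(43) + (5) = 92 -> exactly as logged
step 7: x = 2*(92) + (-1)*(65) + (5) = 124 -> in agreement
step 8: x = 2*(124) + (-1)*(92) + (5) = 161 -> first mismatch against the printout
The audit stops at step 8: the recorded entry is wrong and should be x = 161.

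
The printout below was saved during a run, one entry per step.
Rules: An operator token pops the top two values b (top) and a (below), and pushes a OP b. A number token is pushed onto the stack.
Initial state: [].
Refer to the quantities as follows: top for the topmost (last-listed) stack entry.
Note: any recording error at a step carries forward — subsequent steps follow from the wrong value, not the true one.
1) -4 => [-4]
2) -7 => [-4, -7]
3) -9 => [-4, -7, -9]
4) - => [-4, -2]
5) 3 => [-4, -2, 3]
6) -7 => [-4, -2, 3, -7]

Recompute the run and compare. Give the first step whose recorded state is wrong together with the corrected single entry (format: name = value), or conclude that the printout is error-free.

step 4, top = 2

Recomputing the run from the initial state:
step 1: [-4]
step 2: [-4, -7]
step 3: [-4, -7, -9]
step 4: [-4, 2]
step 5: [-4, 2, 3]
step 6: [-4, 2, 3, -7]
The first disagreement with the printout is at step 4, where the value should be top = 2.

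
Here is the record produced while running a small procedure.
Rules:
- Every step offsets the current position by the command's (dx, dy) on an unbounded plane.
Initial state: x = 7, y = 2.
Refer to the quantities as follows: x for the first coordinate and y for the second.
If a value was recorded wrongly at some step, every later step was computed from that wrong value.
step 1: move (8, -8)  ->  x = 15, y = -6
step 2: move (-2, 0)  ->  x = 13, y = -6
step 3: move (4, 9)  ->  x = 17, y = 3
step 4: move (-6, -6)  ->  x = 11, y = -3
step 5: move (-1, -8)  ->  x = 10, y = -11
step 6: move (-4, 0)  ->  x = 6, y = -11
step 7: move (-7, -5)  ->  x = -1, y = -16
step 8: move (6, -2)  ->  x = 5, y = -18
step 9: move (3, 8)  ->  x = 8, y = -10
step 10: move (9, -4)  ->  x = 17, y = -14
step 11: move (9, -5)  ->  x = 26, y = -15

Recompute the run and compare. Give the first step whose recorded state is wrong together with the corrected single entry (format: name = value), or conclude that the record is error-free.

step 11, y = -19

step 1: x = 7 + (8) = 15, y = 2 + (-8) = -6 -> matches
step 2: x = 15 + (-2) = 13, y = -6 + (0) = -6 -> consistent with the record
step 3: x = 13 + (4) = 17, y = -6 + (9) = 3 -> confirmed correct
step 4: x = 17 + (-6) = 11, y = 3 + (-6) = -3 -> exactly as logged
step 5: x = 11 + (-1) = 10, y = -3 + (-8) = -11 -> same as recorded
step 6: x = 10 + (-4) = 6, y = -11 + (0) = -11 -> in agreement
step 7: x = 6 + (-7) = -1, y = -11 + (-5) = -16 -> confirmed correct
step 8: x = -1 + (6) = 5, y = -16 + (-2) = -18 -> no discrepancy
step 9: x = 5 + (3) = 8, y = -18 + (8) = -10 -> consistent with the record
step 10: x = 8 + (9) = 17, y = -10 + (-4) = -14 -> in agreement
step 11: x = 17 + (9) = 26, y = -14 + (-5) = -19 -> the entry is off here
Step 11 is the first one off; corrected, y = -19.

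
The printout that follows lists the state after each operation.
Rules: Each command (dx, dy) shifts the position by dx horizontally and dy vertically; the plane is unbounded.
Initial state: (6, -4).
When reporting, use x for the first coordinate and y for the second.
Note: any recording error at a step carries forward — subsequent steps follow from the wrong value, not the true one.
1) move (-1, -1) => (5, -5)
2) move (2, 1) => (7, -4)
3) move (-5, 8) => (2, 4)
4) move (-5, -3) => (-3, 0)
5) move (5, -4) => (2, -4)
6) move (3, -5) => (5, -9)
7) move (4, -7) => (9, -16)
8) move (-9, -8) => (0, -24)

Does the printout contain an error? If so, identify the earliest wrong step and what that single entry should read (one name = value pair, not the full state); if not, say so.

step 4, y = 1

Step 1: x = 6 + (-1) = 5, y = -4 + (-1) = -5 — verified.
Step 2: x = 5 + (2) = 7, y = -5 + (1) = -4 — same as recorded.
Step 3: x = 7 + (-5) = 2, y = -4 + (8) = 4 — exactly as logged.
Step 4: x = 2 + (-5) = -3, y = 4 + (-3) = 1 — the entry is off here.
The audit stops at step 4: the recorded entry is wrong and should be y = 1.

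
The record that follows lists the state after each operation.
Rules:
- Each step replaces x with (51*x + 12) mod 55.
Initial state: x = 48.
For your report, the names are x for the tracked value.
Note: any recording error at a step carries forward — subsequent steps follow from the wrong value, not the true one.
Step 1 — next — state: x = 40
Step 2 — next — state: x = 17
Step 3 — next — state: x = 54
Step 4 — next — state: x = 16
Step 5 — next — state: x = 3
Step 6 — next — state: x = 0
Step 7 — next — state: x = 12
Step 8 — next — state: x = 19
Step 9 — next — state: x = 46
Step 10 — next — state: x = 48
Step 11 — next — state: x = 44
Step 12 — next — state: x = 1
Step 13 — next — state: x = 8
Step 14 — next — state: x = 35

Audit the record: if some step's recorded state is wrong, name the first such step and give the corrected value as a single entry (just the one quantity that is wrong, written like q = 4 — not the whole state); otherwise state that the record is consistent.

step 11, x = 40

1. x = (51*48 + 12) mod 55 = 40 (no discrepancy)
2. x = (51*40 + 12) mod 55 = 17 (agrees with the record)
3. x = (51*17 + 12) mod 55 = 54 (no discrepancy)
4. x = (51*54 + 12) mod 55 = 16 (matches)
5. x = (51*16 + 12) mod 55 = 3 (matches)
6. x = (51*3 + 12) mod 55 = 0 (consistent with the record)
7. x = (51*0 + 12) mod 55 = 12 (consistent with the record)
8. x = (51*12 + 12) mod 55 = 19 (checks out)
9. x = (51*19 + 12) mod 55 = 46 (no discrepancy)
10. x = (51*46 + 12) mod 55 = 48 (confirmed correct)
11. x = (51*48 + 12) mod 55 = 40 (a discrepancy with the record)
So the first discrepancy is step 11, where the right value is x = 40.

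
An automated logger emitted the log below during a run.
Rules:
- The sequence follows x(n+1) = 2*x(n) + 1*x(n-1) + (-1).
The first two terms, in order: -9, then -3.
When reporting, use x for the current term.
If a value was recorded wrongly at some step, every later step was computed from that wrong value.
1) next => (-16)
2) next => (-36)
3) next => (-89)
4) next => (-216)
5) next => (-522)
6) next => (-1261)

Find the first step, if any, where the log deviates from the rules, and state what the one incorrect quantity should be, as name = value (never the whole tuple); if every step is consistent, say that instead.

step 4, x = -215

Step 1: x = 2*(-3) + (1)*(-9) + (-1) = -16 — exactly as logged.
Step 2: x = 2*(-16) + (1)*(-3) + (-1) = -36 — no discrepancy.
Step 3: x = 2*(-36) + (1)*(-16) + (-1) = -89 — matches.
Step 4: x = 2*(-89) + (1)*(-36) + (-1) = -215 — the entry is off here.
The audit stops at step 4: the recorded entry is wrong and should be x = -215.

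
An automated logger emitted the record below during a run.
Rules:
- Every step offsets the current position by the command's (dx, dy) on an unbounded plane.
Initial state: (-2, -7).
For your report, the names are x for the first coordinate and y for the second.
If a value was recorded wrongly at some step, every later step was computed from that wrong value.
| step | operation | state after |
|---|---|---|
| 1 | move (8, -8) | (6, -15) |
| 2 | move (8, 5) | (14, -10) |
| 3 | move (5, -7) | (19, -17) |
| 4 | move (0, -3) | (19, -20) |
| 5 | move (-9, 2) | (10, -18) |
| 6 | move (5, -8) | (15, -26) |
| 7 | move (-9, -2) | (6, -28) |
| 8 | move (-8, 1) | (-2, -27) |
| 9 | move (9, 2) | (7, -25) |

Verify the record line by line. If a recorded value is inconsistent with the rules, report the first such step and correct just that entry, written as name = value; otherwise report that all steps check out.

1. x = -2 + (8) = 6, y = -7 + (-8) = -15 (confirmed correct)
2. x = 6 + (8) = 14, y = -15 + (5) = -10 (consistent with the record)
3. x = 14 + (5) = 19, y = -10 + (-7) = -17 (agrees with the record)
4. x = 19 + (0) = 19, y = -17 + (-3) = -20 (checks out)
5. x = 19 + (-9) = 10, y = -20 + (2) = -18 (verified)
6. x = 10 + (5) = 15, y = -18 + (-8) = -26 (checks out)
7. x = 15 + (-9) = 6, y = -26 + (-2) = -28 (matches)
8. x = 6 + (-8) = -2, y = -28 + (1) = -27 (checks out)
9. x = -2 + (9) = 7, y = -27 + (2) = -25 (verified)
Every step is consistent.

no error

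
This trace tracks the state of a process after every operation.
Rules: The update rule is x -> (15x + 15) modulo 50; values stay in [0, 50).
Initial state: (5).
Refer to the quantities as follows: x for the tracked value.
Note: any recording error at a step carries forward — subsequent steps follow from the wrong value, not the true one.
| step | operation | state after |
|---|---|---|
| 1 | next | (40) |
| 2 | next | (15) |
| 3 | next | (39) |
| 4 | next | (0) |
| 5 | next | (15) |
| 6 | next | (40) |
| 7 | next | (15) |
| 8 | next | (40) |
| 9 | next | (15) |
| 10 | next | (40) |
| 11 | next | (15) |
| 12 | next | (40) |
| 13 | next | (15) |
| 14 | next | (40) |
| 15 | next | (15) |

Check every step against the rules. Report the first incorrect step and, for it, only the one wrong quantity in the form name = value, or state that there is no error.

Recomputing the run from the initial state:
step 1: x = 40
step 2: x = 15
step 3: x = 40
step 4: x = 15
step 5: x = 40
step 6: x = 15
step 7: x = 40
step 8: x = 15
step 9: x = 40
step 10: x = 15
step 11: x = 40
step 12: x = 15
step 13: x = 40
step 14: x = 15
step 15: x = 40
The first disagreement with the trace is at step 3, where the value should be x = 40.

step 3, x = 40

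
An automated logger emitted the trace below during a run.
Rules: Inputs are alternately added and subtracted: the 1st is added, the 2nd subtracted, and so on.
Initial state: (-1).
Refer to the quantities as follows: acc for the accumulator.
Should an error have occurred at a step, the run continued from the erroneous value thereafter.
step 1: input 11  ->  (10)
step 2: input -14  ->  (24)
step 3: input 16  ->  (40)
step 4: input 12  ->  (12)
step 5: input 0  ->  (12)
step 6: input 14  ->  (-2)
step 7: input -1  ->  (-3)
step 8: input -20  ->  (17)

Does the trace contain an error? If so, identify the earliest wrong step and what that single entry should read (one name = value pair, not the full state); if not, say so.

step 4, acc = 28

Recomputing the run from the initial state:
step 1: acc = 10
step 2: acc = 24
step 3: acc = 40
step 4: acc = 28
step 5: acc = 28
step 6: acc = 14
step 7: acc = 13
step 8: acc = 33
The first disagreement with the trace is at step 4, where the value should be acc = 28.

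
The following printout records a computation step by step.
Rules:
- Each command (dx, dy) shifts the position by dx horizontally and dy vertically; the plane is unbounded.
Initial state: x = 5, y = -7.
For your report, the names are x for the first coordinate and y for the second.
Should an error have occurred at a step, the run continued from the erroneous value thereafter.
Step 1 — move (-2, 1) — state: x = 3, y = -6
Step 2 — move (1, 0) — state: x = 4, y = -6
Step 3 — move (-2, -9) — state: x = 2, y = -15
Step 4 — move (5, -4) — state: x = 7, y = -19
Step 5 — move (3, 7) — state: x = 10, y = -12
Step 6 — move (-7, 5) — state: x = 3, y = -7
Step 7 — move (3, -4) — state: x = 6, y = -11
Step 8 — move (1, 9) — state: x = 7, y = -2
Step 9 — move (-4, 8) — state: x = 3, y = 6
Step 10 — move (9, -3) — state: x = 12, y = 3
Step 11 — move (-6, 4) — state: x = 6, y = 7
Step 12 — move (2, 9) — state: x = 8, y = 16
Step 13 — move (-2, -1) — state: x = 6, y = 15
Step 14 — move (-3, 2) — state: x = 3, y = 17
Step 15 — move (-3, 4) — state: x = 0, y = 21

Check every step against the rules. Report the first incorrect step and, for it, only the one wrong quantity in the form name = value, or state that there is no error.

no error

Recomputing the run from the initial state:
step 1: x = 3, y = -6
step 2: x = 4, y = -6
step 3: x = 2, y = -15
step 4: x = 7, y = -19
step 5: x = 10, y = -12
step 6: x = 3, y = -7
step 7: x = 6, y = -11
step 8: x = 7, y = -2
step 9: x = 3, y = 6
step 10: x = 12, y = 3
step 11: x = 6, y = 7
step 12: x = 8, y = 16
step 13: x = 6, y = 15
step 14: x = 3, y = 17
step 15: x = 0, y = 21
This matches the printout at every step.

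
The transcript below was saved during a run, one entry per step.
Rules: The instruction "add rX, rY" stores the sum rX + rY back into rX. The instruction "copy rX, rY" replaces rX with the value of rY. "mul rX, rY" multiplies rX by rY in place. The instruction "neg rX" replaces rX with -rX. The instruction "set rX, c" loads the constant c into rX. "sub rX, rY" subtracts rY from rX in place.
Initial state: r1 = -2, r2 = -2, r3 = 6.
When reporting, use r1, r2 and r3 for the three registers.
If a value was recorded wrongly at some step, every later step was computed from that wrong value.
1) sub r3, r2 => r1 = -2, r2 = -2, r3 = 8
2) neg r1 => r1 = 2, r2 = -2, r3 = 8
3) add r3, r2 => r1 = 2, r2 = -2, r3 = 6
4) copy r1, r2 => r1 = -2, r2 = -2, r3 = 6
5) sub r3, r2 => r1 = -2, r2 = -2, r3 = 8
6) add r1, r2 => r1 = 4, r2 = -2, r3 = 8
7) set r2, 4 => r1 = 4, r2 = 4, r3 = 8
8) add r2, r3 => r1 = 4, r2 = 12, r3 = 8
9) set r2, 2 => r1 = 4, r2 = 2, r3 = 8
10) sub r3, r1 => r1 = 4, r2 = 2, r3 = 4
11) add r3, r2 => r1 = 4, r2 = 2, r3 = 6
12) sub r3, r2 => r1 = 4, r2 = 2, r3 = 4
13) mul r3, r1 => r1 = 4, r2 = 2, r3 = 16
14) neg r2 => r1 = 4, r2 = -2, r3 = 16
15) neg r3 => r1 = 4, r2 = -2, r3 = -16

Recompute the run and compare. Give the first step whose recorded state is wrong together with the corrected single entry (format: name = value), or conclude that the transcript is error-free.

1. r3 = 6 - -2 = 8 (consistent with the transcript)
2. r1 = -(-2) = 2 (exactly as logged)
3. r3 = 8 + -2 = 6 (confirmed correct)
4. r1 = -2 (matches)
5. r3 = 6 - -2 = 8 (same as recorded)
6. r1 = -2 + -2 = -4 (first mismatch against the transcript)
That makes step 6 the first incorrect line — r1 = -4 is what it should show.

step 6, r1 = -4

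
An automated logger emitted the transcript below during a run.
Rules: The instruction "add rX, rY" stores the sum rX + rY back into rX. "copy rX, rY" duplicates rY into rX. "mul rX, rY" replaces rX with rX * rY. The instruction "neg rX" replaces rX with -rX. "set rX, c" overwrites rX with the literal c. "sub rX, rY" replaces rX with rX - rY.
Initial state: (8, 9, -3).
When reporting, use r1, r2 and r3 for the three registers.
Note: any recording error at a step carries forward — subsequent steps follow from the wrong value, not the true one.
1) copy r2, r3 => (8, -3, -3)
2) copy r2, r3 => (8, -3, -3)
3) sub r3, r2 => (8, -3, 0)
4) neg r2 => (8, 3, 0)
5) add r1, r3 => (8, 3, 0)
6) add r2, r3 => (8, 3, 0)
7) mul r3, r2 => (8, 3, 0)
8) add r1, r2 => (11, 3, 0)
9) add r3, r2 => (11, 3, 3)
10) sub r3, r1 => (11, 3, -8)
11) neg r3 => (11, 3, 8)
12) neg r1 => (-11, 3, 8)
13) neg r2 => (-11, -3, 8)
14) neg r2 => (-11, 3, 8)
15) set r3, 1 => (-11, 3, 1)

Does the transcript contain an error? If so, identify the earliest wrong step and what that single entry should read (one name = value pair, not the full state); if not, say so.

no error

Recomputing the run from the initial state:
step 1: r1 = 8, r2 = -3, r3 = -3
step 2: r1 = 8, r2 = -3, r3 = -3
step 3: r1 = 8, r2 = -3, r3 = 0
step 4: r1 = 8, r2 = 3, r3 = 0
step 5: r1 = 8, r2 = 3, r3 = 0
step 6: r1 = 8, r2 = 3, r3 = 0
step 7: r1 = 8, r2 = 3, r3 = 0
step 8: r1 = 11, r2 = 3, r3 = 0
step 9: r1 = 11, r2 = 3, r3 = 3
step 10: r1 = 11, r2 = 3, r3 = -8
step 11: r1 = 11, r2 = 3, r3 = 8
step 12: r1 = -11, r2 = 3, r3 = 8
step 13: r1 = -11, r2 = -3, r3 = 8
step 14: r1 = -11, r2 = 3, r3 = 8
step 15: r1 = -11, r2 = 3, r3 = 1
This matches the transcript at every step.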